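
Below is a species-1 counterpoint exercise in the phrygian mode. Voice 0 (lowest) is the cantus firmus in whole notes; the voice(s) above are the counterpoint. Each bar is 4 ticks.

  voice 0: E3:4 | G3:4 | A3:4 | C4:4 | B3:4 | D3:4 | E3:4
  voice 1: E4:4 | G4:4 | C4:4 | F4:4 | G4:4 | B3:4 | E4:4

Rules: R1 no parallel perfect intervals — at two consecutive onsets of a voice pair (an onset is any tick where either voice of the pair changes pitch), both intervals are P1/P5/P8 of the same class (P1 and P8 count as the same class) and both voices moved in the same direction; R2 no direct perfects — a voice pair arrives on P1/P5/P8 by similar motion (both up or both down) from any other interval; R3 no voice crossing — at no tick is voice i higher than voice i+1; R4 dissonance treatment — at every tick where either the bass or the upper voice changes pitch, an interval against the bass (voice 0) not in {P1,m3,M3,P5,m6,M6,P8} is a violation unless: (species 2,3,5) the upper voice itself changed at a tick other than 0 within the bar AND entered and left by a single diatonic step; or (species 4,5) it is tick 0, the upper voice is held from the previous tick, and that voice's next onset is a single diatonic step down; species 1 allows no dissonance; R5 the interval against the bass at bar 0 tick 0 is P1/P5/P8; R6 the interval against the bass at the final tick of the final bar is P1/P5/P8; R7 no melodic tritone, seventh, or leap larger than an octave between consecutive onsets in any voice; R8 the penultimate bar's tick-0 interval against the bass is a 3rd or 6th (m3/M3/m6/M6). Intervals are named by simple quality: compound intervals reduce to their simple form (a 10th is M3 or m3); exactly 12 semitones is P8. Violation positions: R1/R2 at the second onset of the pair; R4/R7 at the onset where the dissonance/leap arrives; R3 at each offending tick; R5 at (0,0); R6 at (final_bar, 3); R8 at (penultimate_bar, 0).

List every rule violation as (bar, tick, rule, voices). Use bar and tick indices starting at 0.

(1, 0, R1, (0, 1))
(3, 0, R4, (0, 1))
(6, 0, R2, (0, 1))

bar 0: v0=E3 v1=E4 downbeat P8
bar 1: v0=G3 v1=G4 downbeat P8
bar 2: v0=A3 v1=C4 downbeat m3
bar 3: v0=C4 v1=F4 downbeat P4
bar 4: v0=B3 v1=G4 downbeat m6
bar 5: v0=D3 v1=B3 downbeat M6
bar 6: v0=E3 v1=E4 downbeat P8
  -> R1 @ bar 1 tick 0 v(0, 1): E3/E4 P8 -> G3/G4 P8 similar
  -> R4 @ bar 3 tick 0 v(0, 1): C4/F4 P4 untreated
  -> R2 @ bar 6 tick 0 v(0, 1): D3/B3 M6 -> E3/E4 P8 similar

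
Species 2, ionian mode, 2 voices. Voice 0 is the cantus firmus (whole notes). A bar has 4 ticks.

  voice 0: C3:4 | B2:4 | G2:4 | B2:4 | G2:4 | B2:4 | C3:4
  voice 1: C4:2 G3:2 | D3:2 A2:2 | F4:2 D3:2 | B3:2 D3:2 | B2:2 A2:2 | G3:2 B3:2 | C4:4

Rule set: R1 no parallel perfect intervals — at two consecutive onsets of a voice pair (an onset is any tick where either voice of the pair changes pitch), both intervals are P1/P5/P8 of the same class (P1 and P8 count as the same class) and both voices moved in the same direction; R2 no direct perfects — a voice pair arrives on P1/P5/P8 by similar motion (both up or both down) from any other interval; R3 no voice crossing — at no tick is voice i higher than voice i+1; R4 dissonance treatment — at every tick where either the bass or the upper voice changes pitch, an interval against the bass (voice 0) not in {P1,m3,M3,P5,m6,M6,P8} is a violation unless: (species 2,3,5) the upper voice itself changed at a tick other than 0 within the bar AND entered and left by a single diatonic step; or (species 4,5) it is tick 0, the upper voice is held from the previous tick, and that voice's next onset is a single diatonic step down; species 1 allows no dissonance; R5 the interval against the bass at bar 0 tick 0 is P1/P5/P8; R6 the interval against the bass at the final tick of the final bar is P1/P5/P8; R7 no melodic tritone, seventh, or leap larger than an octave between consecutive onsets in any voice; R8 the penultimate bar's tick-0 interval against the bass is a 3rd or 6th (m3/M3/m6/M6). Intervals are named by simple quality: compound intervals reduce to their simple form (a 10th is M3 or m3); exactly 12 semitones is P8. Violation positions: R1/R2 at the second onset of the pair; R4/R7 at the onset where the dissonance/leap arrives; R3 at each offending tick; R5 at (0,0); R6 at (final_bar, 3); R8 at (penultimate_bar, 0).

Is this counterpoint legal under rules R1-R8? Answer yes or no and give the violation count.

bar 0: v0=C3 v1=C4 (P8)
bar 1: v0=B2 v1=D3 (m3)
bar 2: v0=G2 v1=F4 (m7)
bar 3: v0=B2 v1=B3 (P8)
bar 4: v0=G2 v1=B2 (M3)
bar 5: v0=B2 v1=G3 (m6)
bar 6: v0=C3 v1=C4 (P8)
  R3 @ bar1.2: B2 above A2
  R4 @ bar1.2: B2/A2 M2 untreated
  R3 @ bar1.3: B2 above A2
  R4 @ bar2.0: G2/F4 m7 untreated
  R7 @ bar2.0: A2->F4 leap 20st
  R7 @ bar2.2: F4->D3 leap 15st
  R2 @ bar3.0: G2/D3 P5 -> B2/B3 P8 similar
  R4 @ bar4.2: G2/A2 M2 untreated
  R7 @ bar5.0: A2->G3 leap 10st
  R1 @ bar6.0: B2/B3 P8 -> C3/C4 P8 similar

No (10 violations)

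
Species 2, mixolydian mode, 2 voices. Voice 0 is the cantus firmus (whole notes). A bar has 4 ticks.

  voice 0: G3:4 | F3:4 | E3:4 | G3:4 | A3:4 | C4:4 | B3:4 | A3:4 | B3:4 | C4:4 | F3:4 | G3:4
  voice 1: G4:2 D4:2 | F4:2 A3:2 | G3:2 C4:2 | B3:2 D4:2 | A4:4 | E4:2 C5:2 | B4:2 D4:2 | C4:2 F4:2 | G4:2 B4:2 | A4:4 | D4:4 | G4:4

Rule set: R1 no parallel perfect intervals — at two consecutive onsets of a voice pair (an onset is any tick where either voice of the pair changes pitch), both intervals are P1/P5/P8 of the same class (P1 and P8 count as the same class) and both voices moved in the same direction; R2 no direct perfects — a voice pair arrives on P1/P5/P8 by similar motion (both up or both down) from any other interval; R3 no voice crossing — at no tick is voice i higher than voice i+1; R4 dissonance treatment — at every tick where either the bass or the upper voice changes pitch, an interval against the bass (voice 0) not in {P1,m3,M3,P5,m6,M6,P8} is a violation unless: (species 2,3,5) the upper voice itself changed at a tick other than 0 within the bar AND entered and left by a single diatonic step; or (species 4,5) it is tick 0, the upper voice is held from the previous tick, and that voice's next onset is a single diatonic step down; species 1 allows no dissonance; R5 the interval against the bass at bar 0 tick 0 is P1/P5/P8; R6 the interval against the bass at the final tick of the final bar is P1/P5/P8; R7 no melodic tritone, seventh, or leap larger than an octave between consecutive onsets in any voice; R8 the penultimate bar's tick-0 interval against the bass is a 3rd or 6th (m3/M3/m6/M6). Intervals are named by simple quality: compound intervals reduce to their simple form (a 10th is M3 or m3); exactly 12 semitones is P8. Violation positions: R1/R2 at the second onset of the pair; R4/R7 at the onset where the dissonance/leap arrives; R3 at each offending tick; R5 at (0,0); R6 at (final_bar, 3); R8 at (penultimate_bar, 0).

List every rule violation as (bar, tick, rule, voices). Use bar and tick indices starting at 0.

(4, 0, R2, (0, 1))
(6, 0, R1, (0, 1))
(11, 0, R2, (0, 1))

bar 0: v0=G3 v1=G4 downbeat P8
bar 1: v0=F3 v1=F4 downbeat P8
bar 2: v0=E3 v1=G3 downbeat m3
bar 3: v0=G3 v1=B3 downbeat M3
bar 4: v0=A3 v1=A4 downbeat P8
bar 5: v0=C4 v1=E4 downbeat M3
bar 6: v0=B3 v1=B4 downbeat P8
bar 7: v0=A3 v1=C4 downbeat m3
bar 8: v0=B3 v1=G4 downbeat m6
bar 9: v0=C4 v1=A4 downbeat M6
bar 10: v0=F3 v1=D4 downbeat M6
bar 11: v0=G3 v1=G4 downbeat P8
  -> R2 @ bar 4 tick 0 v(0, 1): G3/D4 P5 -> A3/A4 P8 similar
  -> R1 @ bar 6 tick 0 v(0, 1): C4/C5 P8 -> B3/B4 P8 similar
  -> R2 @ bar 11 tick 0 v(0, 1): F3/D4 M6 -> G3/G4 P8 similar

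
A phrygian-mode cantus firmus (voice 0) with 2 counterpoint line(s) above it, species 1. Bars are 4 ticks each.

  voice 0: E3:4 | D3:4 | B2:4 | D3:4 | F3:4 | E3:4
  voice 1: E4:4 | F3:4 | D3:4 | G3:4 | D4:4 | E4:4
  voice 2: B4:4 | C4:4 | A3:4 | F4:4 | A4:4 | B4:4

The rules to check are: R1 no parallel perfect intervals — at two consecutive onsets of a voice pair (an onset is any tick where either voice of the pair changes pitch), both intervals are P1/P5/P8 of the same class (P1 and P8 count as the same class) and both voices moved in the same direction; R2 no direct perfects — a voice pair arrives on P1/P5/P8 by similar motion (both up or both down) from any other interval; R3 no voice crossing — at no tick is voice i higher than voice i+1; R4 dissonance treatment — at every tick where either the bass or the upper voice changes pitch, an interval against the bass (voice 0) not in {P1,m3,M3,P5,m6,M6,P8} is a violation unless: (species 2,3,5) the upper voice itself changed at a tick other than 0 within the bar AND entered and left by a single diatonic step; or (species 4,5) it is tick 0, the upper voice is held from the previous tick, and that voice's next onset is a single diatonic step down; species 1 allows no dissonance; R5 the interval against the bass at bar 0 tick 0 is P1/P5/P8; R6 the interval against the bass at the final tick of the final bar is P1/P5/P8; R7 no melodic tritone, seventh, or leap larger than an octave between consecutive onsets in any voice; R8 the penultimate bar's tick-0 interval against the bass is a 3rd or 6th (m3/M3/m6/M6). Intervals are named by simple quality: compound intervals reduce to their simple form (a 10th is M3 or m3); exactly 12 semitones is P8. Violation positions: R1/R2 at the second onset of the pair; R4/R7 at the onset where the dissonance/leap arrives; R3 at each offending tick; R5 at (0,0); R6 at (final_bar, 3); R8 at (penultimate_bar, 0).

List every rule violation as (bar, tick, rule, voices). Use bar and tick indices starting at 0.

bar 0: v0=E3 v1=E4 v2=B4 downbeat P5
bar 1: v0=D3 v1=F3 v2=C4 downbeat m7
bar 2: v0=B2 v1=D3 v2=A3 downbeat m7
bar 3: v0=D3 v1=G3 v2=F4 downbeat m3
bar 4: v0=F3 v1=D4 v2=A4 downbeat M3
bar 5: v0=E3 v1=E4 v2=B4 downbeat P5
  -> R1 @ bar 1 tick 0 v(1, 2): E4/B4 P5 -> F3/C4 P5 similar
  -> R4 @ bar 1 tick 0 v(0, 2): D3/C4 m7 untreated
  -> R7 @ bar 1 tick 0 v(1,): E4->F3 leap 11st
  -> R7 @ bar 1 tick 0 v(2,): B4->C4 leap 11st
  -> R1 @ bar 2 tick 0 v(1, 2): F3/C4 P5 -> D3/A3 P5 similar
  -> R4 @ bar 2 tick 0 v(0, 2): B2/A3 m7 untreated
  -> R4 @ bar 3 tick 0 v(0, 1): D3/G3 P4 untreated
  -> R2 @ bar 4 tick 0 v(1, 2): G3/F4 m7 -> D4/A4 P5 similar
  -> R1 @ bar 5 tick 0 v(1, 2): D4/A4 P5 -> E4/B4 P5 similar

(1, 0, R1, (1, 2))
(1, 0, R4, (0, 2))
(1, 0, R7, (1,))
(1, 0, R7, (2,))
(2, 0, R1, (1, 2))
(2, 0, R4, (0, 2))
(3, 0, R4, (0, 1))
(4, 0, R2, (1, 2))
(5, 0, R1, (1, 2))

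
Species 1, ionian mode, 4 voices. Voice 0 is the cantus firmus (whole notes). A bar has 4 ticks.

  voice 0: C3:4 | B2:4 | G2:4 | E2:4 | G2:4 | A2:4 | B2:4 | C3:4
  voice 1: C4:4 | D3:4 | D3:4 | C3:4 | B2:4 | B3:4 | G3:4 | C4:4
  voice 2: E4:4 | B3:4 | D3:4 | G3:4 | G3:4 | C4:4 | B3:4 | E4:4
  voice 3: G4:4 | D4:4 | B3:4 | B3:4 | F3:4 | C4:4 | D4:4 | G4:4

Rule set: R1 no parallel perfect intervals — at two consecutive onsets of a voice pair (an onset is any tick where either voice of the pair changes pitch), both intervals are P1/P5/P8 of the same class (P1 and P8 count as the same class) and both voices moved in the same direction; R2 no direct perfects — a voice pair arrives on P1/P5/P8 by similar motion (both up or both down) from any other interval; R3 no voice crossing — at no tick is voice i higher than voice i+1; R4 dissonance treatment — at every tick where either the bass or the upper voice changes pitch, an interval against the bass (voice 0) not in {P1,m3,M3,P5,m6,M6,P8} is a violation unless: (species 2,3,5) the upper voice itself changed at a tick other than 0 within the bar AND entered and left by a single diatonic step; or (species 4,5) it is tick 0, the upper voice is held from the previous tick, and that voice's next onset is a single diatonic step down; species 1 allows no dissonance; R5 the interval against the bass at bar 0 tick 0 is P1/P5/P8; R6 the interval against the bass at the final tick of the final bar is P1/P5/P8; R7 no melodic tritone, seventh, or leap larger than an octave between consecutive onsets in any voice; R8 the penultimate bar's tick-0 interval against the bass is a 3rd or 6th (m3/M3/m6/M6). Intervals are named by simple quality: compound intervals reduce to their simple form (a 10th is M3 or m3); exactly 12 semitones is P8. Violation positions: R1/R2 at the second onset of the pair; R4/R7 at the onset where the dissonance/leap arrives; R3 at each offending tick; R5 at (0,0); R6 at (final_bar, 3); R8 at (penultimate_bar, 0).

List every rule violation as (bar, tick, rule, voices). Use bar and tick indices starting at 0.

(0, 0, R5, (0, 2))
(1, 0, R2, (0, 2))
(1, 0, R2, (1, 3))
(1, 0, R7, (1,))
(2, 0, R2, (0, 2))
(4, 0, R3, (2, 3))
(4, 0, R4, (0, 3))
(4, 0, R7, (3,))
(4, 1, R3, (2, 3))
(4, 2, R3, (2, 3))
(4, 3, R3, (2, 3))
(5, 0, R2, (2, 3))
(5, 0, R4, (0, 1))
(6, 0, R8, (0, 2))
(7, 0, R1, (1, 3))
(7, 0, R2, (0, 1))
(7, 0, R2, (0, 3))
(7, 3, R6, (0, 2))

bar 0: v0=C3 v1=C4 v2=E4 v3=G4 downbeat P5
bar 1: v0=B2 v1=D3 v2=B3 v3=D4 downbeat m3
bar 2: v0=G2 v1=D3 v2=D3 v3=B3 downbeat M3
bar 3: v0=E2 v1=C3 v2=G3 v3=B3 downbeat P5
bar 4: v0=G2 v1=B2 v2=G3 v3=F3 downbeat m7
bar 5: v0=A2 v1=B3 v2=C4 v3=C4 downbeat m3
bar 6: v0=B2 v1=G3 v2=B3 v3=D4 downbeat m3
bar 7: v0=C3 v1=C4 v2=E4 v3=G4 downbeat P5
  -> R5 @ bar 0 tick 0 v(0, 2): opens on M3
  -> R2 @ bar 1 tick 0 v(0, 2): C3/E4 M3 -> B2/B3 P8 similar
  -> R2 @ bar 1 tick 0 v(1, 3): C4/G4 P5 -> D3/D4 P8 similar
  -> R7 @ bar 1 tick 0 v(1,): C4->D3 leap 10st
  -> R2 @ bar 2 tick 0 v(0, 2): B2/B3 P8 -> G2/D3 P5 similar
  -> R3 @ bar 4 tick 0 v(2, 3): G3 above F3
  -> R4 @ bar 4 tick 0 v(0, 3): G2/F3 m7 untreated
  -> R7 @ bar 4 tick 0 v(3,): B3->F3 leap 6st
  -> R3 @ bar 4 tick 1 v(2, 3): G3 above F3
  -> R3 @ bar 4 tick 2 v(2, 3): G3 above F3
  -> R3 @ bar 4 tick 3 v(2, 3): G3 above F3
  -> R2 @ bar 5 tick 0 v(2, 3): G3/F3 M2 -> C4/C4 P1 similar
  -> R4 @ bar 5 tick 0 v(0, 1): A2/B3 M2 untreated
  -> R8 @ bar 6 tick 0 v(0, 2): penult P8 not 3rd/6th
  -> R1 @ bar 7 tick 0 v(1, 3): G3/D4 P5 -> C4/G4 P5 similar
  -> R2 @ bar 7 tick 0 v(0, 1): B2/G3 m6 -> C3/C4 P8 similar
  -> R2 @ bar 7 tick 0 v(0, 3): B2/D4 m3 -> C3/G4 P5 similar
  -> R6 @ bar 7 tick 3 v(0, 2): closes on M3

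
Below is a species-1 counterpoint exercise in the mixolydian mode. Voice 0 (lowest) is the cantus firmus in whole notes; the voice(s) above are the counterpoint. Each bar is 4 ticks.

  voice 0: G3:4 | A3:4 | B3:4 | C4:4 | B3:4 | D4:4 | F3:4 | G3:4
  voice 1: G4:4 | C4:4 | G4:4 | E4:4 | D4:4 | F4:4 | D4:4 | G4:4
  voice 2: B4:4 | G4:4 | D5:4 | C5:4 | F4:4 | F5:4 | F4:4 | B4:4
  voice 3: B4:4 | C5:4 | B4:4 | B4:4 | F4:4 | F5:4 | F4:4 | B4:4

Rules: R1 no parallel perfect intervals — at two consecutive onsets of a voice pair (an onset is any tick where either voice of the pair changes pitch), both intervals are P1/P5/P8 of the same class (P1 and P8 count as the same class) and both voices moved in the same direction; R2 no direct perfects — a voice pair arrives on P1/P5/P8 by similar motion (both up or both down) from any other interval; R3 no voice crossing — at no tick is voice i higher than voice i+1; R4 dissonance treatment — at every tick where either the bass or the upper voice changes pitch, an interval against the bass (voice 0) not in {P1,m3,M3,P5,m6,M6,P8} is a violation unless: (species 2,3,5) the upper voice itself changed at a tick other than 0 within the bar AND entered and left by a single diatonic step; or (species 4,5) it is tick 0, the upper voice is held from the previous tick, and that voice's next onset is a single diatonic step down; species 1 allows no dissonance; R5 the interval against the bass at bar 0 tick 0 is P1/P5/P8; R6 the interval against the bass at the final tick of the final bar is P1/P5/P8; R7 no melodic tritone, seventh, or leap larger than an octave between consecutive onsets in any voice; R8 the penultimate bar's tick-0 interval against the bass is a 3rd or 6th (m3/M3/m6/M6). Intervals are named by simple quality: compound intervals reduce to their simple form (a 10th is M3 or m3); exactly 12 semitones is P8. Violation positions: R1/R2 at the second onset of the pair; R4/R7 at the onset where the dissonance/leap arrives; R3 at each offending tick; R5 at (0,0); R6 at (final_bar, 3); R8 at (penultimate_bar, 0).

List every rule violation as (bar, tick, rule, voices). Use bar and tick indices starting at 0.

bar 0: v0=G3 v1=G4 v2=B4 v3=B4 downbeat M3
bar 1: v0=A3 v1=C4 v2=G4 v3=C5 downbeat m3
bar 2: v0=B3 v1=G4 v2=D5 v3=B4 downbeat P8
bar 3: v0=C4 v1=E4 v2=C5 v3=B4 downbeat M7
bar 4: v0=B3 v1=D4 v2=F4 v3=F4 downbeat TT
bar 5: v0=D4 v1=F4 v2=F5 v3=F5 downbeat m3
bar 6: v0=F3 v1=D4 v2=F4 v3=F4 downbeat P8
bar 7: v0=G3 v1=G4 v2=B4 v3=B4 downbeat M3
  -> R5 @ bar 0 tick 0 v(0, 2): opens on M3
  -> R5 @ bar 0 tick 0 v(0, 3): opens on M3
  -> R2 @ bar 1 tick 0 v(1, 2): G4/B4 M3 -> C4/G4 P5 similar
  -> R4 @ bar 1 tick 0 v(0, 2): A3/G4 m7 untreated
  -> R1 @ bar 2 tick 0 v(1, 2): C4/G4 P5 -> G4/D5 P5 similar
  -> R3 @ bar 2 tick 0 v(2, 3): D5 above B4
  -> R3 @ bar 2 tick 1 v(2, 3): D5 above B4
  -> R3 @ bar 2 tick 2 v(2, 3): D5 above B4
  -> R3 @ bar 2 tick 3 v(2, 3): D5 above B4
  -> R3 @ bar 3 tick 0 v(2, 3): C5 above B4
  -> R4 @ bar 3 tick 0 v(0, 3): C4/B4 M7 untreated
  -> R3 @ bar 3 tick 1 v(2, 3): C5 above B4
  -> R3 @ bar 3 tick 2 v(2, 3): C5 above B4
  -> R3 @ bar 3 tick 3 v(2, 3): C5 above B4
  -> R2 @ bar 4 tick 0 v(2, 3): C5/B4 m2 -> F4/F4 P1 similar
  -> R4 @ bar 4 tick 0 v(0, 2): B3/F4 TT untreated
  -> R4 @ bar 4 tick 0 v(0, 3): B3/F4 TT untreated
  -> R7 @ bar 4 tick 0 v(3,): B4->F4 leap 6st
  -> R1 @ bar 5 tick 0 v(2, 3): F4/F4 P1 -> F5/F5 P1 similar
  -> R2 @ bar 5 tick 0 v(1, 2): D4/F4 m3 -> F4/F5 P8 similar
  -> R2 @ bar 5 tick 0 v(1, 3): D4/F4 m3 -> F4/F5 P8 similar
  -> R1 @ bar 6 tick 0 v(2, 3): F5/F5 P1 -> F4/F4 P1 similar
  -> R2 @ bar 6 tick 0 v(0, 2): D4/F5 m3 -> F3/F4 P8 similar
  -> R2 @ bar 6 tick 0 v(0, 3): D4/F5 m3 -> F3/F4 P8 similar
  -> R8 @ bar 6 tick 0 v(0, 2): penult P8 not 3rd/6th
  -> R8 @ bar 6 tick 0 v(0, 3): penult P8 not 3rd/6th
  -> R1 @ bar 7 tick 0 v(2, 3): F4/F4 P1 -> B4/B4 P1 similar
  -> R2 @ bar 7 tick 0 v(0, 1): F3/D4 M6 -> G3/G4 P8 similar
  -> R7 @ bar 7 tick 0 v(2,): F4->B4 leap 6st
  -> R7 @ bar 7 tick 0 v(3,): F4->B4 leap 6st
  -> R6 @ bar 7 tick 3 v(0, 2): closes on M3
  -> R6 @ bar 7 tick 3 v(0, 3): closes on M3

(0, 0, R5, (0, 2))
(0, 0, R5, (0, 3))
(1, 0, R2, (1, 2))
(1, 0, R4, (0, 2))
(2, 0, R1, (1, 2))
(2, 0, R3, (2, 3))
(2, 1, R3, (2, 3))
(2, 2, R3, (2, 3))
(2, 3, R3, (2, 3))
(3, 0, R3, (2, 3))
(3, 0, R4, (0, 3))
(3, 1, R3, (2, 3))
(3, 2, R3, (2, 3))
(3, 3, R3, (2, 3))
(4, 0, R2, (2, 3))
(4, 0, R4, (0, 2))
(4, 0, R4, (0, 3))
(4, 0, R7, (3,))
(5, 0, R1, (2, 3))
(5, 0, R2, (1, 2))
(5, 0, R2, (1, 3))
(6, 0, R1, (2, 3))
(6, 0, R2, (0, 2))
(6, 0, R2, (0, 3))
(6, 0, R8, (0, 2))
(6, 0, R8, (0, 3))
(7, 0, R1, (2, 3))
(7, 0, R2, (0, 1))
(7, 0, R7, (2,))
(7, 0, R7, (3,))
(7, 3, R6, (0, 2))
(7, 3, R6, (0, 3))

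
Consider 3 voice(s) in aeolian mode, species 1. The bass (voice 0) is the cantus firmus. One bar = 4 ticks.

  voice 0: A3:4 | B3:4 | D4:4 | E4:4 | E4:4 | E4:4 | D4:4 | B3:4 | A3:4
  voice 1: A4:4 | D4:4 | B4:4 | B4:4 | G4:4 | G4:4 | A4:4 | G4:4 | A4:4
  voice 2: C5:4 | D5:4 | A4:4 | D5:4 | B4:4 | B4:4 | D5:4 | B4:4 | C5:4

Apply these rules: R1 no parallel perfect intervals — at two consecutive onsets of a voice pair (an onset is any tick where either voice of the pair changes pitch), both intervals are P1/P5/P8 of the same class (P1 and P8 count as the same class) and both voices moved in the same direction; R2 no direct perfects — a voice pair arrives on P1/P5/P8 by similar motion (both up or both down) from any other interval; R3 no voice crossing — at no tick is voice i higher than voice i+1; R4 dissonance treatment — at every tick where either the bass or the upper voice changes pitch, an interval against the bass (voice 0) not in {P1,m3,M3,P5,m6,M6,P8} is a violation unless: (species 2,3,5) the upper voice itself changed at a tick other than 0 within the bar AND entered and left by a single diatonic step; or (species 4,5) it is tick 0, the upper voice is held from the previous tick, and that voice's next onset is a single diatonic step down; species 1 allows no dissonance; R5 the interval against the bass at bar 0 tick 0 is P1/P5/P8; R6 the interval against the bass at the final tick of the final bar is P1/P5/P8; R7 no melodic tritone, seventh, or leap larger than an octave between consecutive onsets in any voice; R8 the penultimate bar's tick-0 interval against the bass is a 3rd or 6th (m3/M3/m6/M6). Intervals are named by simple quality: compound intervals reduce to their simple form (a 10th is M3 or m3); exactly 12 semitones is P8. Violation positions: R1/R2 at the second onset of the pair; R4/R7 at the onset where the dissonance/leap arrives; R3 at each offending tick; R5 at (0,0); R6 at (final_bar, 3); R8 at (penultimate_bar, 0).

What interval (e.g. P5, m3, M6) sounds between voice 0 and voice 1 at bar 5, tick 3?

m3

voice 0=E4 voice 1=G4 -> m3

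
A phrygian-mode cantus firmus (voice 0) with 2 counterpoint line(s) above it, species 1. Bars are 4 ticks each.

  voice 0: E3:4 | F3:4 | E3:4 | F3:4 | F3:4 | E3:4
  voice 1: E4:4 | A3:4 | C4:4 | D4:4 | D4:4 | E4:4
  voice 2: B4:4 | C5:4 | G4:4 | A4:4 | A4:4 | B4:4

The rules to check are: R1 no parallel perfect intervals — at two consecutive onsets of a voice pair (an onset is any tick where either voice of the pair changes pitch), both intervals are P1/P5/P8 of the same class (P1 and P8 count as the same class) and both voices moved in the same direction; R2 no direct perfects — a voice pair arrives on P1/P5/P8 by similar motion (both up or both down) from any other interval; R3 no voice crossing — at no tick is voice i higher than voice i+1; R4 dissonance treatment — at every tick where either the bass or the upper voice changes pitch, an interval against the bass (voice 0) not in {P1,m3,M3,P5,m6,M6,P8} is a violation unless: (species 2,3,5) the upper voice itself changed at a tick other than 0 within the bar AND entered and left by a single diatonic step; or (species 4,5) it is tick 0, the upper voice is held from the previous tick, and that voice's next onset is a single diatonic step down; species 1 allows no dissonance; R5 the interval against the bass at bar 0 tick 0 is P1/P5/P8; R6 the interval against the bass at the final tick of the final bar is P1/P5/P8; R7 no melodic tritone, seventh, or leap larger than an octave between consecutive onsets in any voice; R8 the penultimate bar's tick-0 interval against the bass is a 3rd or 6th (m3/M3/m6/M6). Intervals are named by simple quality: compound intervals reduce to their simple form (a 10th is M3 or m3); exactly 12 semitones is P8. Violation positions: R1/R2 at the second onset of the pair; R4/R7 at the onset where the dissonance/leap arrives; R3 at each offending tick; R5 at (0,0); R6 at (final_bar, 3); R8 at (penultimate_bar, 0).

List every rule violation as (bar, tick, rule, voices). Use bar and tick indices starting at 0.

(1, 0, R1, (0, 2))
(3, 0, R1, (1, 2))
(5, 0, R1, (1, 2))

bar 0: v0=E3 v1=E4 v2=B4 downbeat P5
bar 1: v0=F3 v1=A3 v2=C5 downbeat P5
bar 2: v0=E3 v1=C4 v2=G4 downbeat m3
bar 3: v0=F3 v1=D4 v2=A4 downbeat M3
bar 4: v0=F3 v1=D4 v2=A4 downbeat M3
bar 5: v0=E3 v1=E4 v2=B4 downbeat P5
  -> R1 @ bar 1 tick 0 v(0, 2): E3/B4 P5 -> F3/C5 P5 similar
  -> R1 @ bar 3 tick 0 v(1, 2): C4/G4 P5 -> D4/A4 P5 similar
  -> R1 @ bar 5 tick 0 v(1, 2): D4/A4 P5 -> E4/B4 P5 similar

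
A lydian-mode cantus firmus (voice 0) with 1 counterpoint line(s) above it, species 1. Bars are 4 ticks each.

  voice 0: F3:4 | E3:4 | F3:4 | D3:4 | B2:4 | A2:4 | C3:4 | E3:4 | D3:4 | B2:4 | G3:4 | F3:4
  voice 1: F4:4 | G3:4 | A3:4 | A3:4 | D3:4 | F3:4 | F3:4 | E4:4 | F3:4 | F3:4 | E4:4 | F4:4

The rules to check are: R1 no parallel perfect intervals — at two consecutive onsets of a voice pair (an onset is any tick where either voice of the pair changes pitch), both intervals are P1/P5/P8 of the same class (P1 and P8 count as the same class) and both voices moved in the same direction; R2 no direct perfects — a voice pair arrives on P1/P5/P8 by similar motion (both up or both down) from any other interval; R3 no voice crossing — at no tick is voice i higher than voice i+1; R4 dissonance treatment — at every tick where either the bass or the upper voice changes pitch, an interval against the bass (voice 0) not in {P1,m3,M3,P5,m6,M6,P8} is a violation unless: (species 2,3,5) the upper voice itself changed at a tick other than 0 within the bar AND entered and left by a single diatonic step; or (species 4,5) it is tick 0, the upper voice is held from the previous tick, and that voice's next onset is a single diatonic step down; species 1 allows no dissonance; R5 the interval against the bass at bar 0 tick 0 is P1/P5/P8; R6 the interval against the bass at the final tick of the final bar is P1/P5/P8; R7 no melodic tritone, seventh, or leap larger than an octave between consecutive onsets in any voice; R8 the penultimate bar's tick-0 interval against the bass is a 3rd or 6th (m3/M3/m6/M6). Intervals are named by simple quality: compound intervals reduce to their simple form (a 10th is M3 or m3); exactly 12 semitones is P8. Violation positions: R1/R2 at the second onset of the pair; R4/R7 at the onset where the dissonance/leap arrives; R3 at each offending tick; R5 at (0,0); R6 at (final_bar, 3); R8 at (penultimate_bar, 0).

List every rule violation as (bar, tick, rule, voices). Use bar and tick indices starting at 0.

(1, 0, R7, (1,))
(6, 0, R4, (0, 1))
(7, 0, R2, (0, 1))
(7, 0, R7, (1,))
(8, 0, R7, (1,))
(9, 0, R4, (0, 1))
(10, 0, R7, (1,))

bar 0: v0=F3 v1=F4 downbeat P8
bar 1: v0=E3 v1=G3 downbeat m3
bar 2: v0=F3 v1=A3 downbeat M3
bar 3: v0=D3 v1=A3 downbeat P5
bar 4: v0=B2 v1=D3 downbeat m3
bar 5: v0=A2 v1=F3 downbeat m6
bar 6: v0=C3 v1=F3 downbeat P4
bar 7: v0=E3 v1=E4 downbeat P8
bar 8: v0=D3 v1=F3 downbeat m3
bar 9: v0=B2 v1=F3 downbeat TT
bar 10: v0=G3 v1=E4 downbeat M6
bar 11: v0=F3 v1=F4 downbeat P8
  -> R7 @ bar 1 tick 0 v(1,): F4->G3 leap 10st
  -> R4 @ bar 6 tick 0 v(0, 1): C3/F3 P4 untreated
  -> R2 @ bar 7 tick 0 v(0, 1): C3/F3 P4 -> E3/E4 P8 similar
  -> R7 @ bar 7 tick 0 v(1,): F3->E4 leap 11st
  -> R7 @ bar 8 tick 0 v(1,): E4->F3 leap 11st
  -> R4 @ bar 9 tick 0 v(0, 1): B2/F3 TT untreated
  -> R7 @ bar 10 tick 0 v(1,): F3->E4 leap 11st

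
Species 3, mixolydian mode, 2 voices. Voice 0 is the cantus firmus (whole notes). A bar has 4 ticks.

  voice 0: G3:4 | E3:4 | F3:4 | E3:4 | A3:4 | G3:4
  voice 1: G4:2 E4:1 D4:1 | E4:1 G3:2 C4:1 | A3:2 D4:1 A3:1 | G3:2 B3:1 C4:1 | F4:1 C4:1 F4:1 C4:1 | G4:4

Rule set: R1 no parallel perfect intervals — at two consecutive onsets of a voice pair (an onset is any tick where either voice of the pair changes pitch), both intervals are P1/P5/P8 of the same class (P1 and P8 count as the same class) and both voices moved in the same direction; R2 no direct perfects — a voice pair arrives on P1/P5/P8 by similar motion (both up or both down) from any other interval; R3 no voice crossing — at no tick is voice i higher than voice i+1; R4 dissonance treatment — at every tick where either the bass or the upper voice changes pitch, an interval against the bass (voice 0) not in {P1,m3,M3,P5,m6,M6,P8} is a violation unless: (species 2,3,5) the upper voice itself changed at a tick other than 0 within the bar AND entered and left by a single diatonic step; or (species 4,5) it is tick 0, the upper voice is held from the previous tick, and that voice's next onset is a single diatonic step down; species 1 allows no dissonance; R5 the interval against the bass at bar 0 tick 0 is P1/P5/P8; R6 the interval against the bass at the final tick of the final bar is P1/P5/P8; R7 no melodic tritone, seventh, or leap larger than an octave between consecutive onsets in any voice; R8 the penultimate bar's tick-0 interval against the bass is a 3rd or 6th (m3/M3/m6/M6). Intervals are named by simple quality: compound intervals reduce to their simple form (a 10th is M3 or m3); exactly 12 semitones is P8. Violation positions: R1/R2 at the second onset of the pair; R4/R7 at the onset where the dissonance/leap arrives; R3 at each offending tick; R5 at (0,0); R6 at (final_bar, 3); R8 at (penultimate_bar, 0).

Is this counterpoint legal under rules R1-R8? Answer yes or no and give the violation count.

Yes (0 violations)

bar 0: v0=G3 v1=G4 (P8)
bar 1: v0=E3 v1=E4 (P8)
bar 2: v0=F3 v1=A3 (M3)
bar 3: v0=E3 v1=G3 (m3)
bar 4: v0=A3 v1=F4 (m6)
bar 5: v0=G3 v1=G4 (P8)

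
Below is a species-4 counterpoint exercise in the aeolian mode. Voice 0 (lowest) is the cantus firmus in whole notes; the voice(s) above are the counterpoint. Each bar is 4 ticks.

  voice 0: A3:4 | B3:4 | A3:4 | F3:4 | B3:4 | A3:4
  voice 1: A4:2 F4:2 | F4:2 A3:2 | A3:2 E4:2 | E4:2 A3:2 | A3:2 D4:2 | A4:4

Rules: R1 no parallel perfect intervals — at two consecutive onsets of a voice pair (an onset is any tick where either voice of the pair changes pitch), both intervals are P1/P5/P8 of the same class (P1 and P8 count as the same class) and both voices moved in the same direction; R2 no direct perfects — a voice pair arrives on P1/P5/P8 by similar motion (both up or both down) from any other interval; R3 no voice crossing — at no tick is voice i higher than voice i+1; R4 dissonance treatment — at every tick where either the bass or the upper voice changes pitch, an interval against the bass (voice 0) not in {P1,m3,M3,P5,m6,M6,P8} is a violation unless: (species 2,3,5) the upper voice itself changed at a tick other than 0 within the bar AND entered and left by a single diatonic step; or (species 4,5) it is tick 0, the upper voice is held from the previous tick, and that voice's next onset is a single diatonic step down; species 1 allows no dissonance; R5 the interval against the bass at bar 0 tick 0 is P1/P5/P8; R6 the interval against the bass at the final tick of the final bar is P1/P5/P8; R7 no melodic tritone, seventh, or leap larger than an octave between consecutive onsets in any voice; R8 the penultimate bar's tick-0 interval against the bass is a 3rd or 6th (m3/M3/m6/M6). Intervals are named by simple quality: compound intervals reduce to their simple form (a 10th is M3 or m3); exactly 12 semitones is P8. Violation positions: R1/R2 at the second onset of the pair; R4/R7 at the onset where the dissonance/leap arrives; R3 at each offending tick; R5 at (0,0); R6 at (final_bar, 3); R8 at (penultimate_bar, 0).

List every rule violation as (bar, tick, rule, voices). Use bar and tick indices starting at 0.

(1, 0, R4, (0, 1))
(1, 2, R3, (0, 1))
(1, 2, R4, (0, 1))
(1, 3, R3, (0, 1))
(3, 0, R4, (0, 1))
(4, 0, R3, (0, 1))
(4, 0, R4, (0, 1))
(4, 0, R7, (0,))
(4, 0, R8, (0, 1))
(4, 1, R3, (0, 1))

bar 0: v0=A3 v1=A4 downbeat P8
bar 1: v0=B3 v1=F4 downbeat TT
bar 2: v0=A3 v1=A3 downbeat P1
bar 3: v0=F3 v1=E4 downbeat M7
bar 4: v0=B3 v1=A3 downbeat M2
bar 5: v0=A3 v1=A4 downbeat P8
  -> R4 @ bar 1 tick 0 v(0, 1): B3/F4 TT untreated
  -> R3 @ bar 1 tick 2 v(0, 1): B3 above A3
  -> R4 @ bar 1 tick 2 v(0, 1): B3/A3 M2 untreated
  -> R3 @ bar 1 tick 3 v(0, 1): B3 above A3
  -> R4 @ bar 3 tick 0 v(0, 1): F3/E4 M7 untreated
  -> R3 @ bar 4 tick 0 v(0, 1): B3 above A3
  -> R4 @ bar 4 tick 0 v(0, 1): B3/A3 M2 untreated
  -> R7 @ bar 4 tick 0 v(0,): F3->B3 leap 6st
  -> R8 @ bar 4 tick 0 v(0, 1): penult M2 not 3rd/6th
  -> R3 @ bar 4 tick 1 v(0, 1): B3 above A3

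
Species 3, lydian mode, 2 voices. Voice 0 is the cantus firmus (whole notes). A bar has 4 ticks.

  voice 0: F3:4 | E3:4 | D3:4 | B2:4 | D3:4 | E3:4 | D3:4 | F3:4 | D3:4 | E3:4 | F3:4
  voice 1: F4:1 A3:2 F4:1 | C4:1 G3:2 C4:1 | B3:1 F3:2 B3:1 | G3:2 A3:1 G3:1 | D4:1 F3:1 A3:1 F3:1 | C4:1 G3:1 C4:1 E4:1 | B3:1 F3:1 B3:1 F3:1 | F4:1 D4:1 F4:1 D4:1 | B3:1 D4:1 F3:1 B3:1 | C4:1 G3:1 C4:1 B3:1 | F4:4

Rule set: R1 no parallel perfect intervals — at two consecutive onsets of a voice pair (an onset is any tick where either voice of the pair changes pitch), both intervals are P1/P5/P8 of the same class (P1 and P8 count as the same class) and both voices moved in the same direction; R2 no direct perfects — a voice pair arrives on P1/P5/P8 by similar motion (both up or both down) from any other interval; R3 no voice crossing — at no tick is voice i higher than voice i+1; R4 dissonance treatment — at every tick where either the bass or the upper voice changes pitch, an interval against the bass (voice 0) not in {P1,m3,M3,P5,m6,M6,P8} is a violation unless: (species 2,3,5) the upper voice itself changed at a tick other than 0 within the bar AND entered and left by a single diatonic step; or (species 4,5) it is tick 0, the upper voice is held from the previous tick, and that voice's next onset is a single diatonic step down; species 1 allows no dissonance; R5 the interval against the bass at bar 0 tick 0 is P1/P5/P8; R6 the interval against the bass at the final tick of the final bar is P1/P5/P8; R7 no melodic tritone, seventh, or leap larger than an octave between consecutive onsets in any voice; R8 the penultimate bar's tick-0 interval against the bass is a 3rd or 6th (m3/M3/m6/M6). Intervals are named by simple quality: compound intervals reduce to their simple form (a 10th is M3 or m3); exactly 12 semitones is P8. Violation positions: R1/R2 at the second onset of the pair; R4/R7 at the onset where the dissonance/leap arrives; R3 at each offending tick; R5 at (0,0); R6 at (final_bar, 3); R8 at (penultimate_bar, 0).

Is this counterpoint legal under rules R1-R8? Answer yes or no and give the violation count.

No (10 violations)

bar 0: v0=F3 v1=F4 (P8)
bar 1: v0=E3 v1=C4 (m6)
bar 2: v0=D3 v1=B3 (M6)
bar 3: v0=B2 v1=G3 (m6)
bar 4: v0=D3 v1=D4 (P8)
bar 5: v0=E3 v1=C4 (m6)
bar 6: v0=D3 v1=B3 (M6)
bar 7: v0=F3 v1=F4 (P8)
bar 8: v0=D3 v1=B3 (M6)
bar 9: v0=E3 v1=C4 (m6)
bar 10: v0=F3 v1=F4 (P8)
  R7 @ bar2.1: B3->F3 leap 6st
  R7 @ bar2.3: F3->B3 leap 6st
  R2 @ bar4.0: B2/G3 m6 -> D3/D4 P8 similar
  R7 @ bar6.1: B3->F3 leap 6st
  R7 @ bar6.2: F3->B3 leap 6st
  R7 @ bar6.3: B3->F3 leap 6st
  R2 @ bar7.0: D3/F3 m3 -> F3/F4 P8 similar
  R7 @ bar8.3: F3->B3 leap 6st
  R2 @ bar10.0: E3/B3 P5 -> F3/F4 P8 similar
  R7 @ bar10.0: B3->F4 leap 6st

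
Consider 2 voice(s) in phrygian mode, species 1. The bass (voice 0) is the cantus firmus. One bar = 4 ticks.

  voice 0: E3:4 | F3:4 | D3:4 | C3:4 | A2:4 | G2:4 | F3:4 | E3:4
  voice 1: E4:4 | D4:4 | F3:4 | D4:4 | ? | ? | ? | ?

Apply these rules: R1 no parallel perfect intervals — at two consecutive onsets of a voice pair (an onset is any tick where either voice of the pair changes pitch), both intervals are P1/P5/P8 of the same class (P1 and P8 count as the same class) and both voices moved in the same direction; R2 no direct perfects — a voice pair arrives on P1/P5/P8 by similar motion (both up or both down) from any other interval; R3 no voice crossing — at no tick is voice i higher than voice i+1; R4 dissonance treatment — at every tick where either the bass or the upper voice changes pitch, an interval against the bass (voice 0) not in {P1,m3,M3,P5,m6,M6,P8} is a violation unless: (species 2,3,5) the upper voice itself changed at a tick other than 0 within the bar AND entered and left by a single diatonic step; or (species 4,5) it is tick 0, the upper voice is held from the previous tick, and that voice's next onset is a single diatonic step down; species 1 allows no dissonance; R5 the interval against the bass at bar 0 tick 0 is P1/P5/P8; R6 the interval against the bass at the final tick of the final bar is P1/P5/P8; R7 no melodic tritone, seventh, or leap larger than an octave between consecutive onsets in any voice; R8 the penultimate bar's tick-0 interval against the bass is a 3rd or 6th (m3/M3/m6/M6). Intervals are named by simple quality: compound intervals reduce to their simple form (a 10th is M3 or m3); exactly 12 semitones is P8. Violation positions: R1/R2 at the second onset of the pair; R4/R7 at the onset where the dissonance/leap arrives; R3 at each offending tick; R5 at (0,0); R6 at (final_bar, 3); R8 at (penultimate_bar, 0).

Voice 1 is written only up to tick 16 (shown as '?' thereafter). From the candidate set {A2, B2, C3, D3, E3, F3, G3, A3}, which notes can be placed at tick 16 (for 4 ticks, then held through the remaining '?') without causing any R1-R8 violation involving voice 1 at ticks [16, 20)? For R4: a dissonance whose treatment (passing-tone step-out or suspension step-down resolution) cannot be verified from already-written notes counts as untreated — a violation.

A2: violates R2,R7
B2: violates R4,R7
C3: violates R7
D3: violates R4
E3: violates R2,R7
F3: legal
G3: violates R4
A3: violates R2

{F3}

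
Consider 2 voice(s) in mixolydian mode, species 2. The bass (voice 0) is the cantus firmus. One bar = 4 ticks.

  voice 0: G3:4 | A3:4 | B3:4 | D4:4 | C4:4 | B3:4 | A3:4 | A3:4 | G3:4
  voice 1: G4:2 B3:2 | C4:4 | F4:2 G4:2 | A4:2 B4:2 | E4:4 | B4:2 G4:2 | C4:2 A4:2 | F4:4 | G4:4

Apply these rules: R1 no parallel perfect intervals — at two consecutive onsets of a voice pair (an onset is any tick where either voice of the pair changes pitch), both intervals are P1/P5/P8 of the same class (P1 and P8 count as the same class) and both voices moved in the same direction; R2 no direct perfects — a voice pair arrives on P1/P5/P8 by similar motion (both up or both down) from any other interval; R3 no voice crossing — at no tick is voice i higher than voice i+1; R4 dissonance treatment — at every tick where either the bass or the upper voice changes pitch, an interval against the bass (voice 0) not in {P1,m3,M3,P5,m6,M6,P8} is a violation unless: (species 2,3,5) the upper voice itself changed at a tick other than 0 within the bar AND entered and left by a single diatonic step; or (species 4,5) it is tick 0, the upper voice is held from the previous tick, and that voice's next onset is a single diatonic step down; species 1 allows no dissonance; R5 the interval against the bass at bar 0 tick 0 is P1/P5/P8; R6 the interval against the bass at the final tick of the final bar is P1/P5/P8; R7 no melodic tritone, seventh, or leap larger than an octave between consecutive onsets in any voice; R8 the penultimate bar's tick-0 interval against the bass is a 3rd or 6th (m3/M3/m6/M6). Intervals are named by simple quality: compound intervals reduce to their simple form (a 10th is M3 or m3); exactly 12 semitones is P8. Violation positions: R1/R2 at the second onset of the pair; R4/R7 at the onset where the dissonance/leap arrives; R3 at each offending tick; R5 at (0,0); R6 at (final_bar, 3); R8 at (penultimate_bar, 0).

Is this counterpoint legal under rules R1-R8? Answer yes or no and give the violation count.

bar 0: v0=G3 v1=G4 (P8)
bar 1: v0=A3 v1=C4 (m3)
bar 2: v0=B3 v1=F4 (TT)
bar 3: v0=D4 v1=A4 (P5)
bar 4: v0=C4 v1=E4 (M3)
bar 5: v0=B3 v1=B4 (P8)
bar 6: v0=A3 v1=C4 (m3)
bar 7: v0=A3 v1=F4 (m6)
bar 8: v0=G3 v1=G4 (P8)
  R4 @ bar2.0: B3/F4 TT untreated
  R2 @ bar3.0: B3/G4 m6 -> D4/A4 P5 similar

No (2 violations)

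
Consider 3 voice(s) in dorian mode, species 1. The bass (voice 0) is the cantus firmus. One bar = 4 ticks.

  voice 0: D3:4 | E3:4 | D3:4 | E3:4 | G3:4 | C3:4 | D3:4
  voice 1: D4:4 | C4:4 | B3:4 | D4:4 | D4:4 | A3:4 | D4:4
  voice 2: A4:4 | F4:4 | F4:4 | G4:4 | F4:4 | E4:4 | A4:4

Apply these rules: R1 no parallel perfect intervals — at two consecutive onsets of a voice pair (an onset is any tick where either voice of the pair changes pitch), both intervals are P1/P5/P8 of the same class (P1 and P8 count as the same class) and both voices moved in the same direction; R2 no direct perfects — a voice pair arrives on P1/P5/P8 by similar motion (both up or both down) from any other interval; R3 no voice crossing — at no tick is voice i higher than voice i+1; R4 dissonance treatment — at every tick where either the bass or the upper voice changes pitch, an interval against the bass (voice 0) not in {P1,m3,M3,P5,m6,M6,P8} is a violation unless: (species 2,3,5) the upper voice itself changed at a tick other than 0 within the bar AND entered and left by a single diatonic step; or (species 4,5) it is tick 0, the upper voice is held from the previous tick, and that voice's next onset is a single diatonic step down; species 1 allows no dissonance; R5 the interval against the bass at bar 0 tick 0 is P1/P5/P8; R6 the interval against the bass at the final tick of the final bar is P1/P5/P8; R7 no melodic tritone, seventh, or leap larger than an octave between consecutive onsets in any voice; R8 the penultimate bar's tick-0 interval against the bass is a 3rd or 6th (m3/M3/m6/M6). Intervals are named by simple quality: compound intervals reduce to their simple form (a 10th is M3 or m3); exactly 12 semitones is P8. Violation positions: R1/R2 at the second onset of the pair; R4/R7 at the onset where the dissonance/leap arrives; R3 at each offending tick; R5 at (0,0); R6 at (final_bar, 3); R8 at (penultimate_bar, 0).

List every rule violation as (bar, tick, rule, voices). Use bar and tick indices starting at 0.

bar 0: v0=D3 v1=D4 v2=A4 downbeat P5
bar 1: v0=E3 v1=C4 v2=F4 downbeat m2
bar 2: v0=D3 v1=B3 v2=F4 downbeat m3
bar 3: v0=E3 v1=D4 v2=G4 downbeat m3
bar 4: v0=G3 v1=D4 v2=F4 downbeat m7
bar 5: v0=C3 v1=A3 v2=E4 downbeat M3
bar 6: v0=D3 v1=D4 v2=A4 downbeat P5
  -> R4 @ bar 1 tick 0 v(0, 2): E3/F4 m2 untreated
  -> R4 @ bar 3 tick 0 v(0, 1): E3/D4 m7 untreated
  -> R4 @ bar 4 tick 0 v(0, 2): G3/F4 m7 untreated
  -> R2 @ bar 5 tick 0 v(1, 2): D4/F4 m3 -> A3/E4 P5 similar
  -> R1 @ bar 6 tick 0 v(1, 2): A3/E4 P5 -> D4/A4 P5 similar
  -> R2 @ bar 6 tick 0 v(0, 1): C3/A3 M6 -> D3/D4 P8 similar
  -> R2 @ bar 6 tick 0 v(0, 2): C3/E4 M3 -> D3/A4 P5 similar

(1, 0, R4, (0, 2))
(3, 0, R4, (0, 1))
(4, 0, R4, (0, 2))
(5, 0, R2, (1, 2))
(6, 0, R1, (1, 2))
(6, 0, R2, (0, 1))
(6, 0, R2, (0, 2))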